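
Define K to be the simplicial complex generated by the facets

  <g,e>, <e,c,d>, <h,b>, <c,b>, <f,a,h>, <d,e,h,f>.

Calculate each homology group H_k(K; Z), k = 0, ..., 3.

H_0 ≅ Z,  H_1 ≅ Z,  H_2 = 0,  H_3 = 0.

Order the vertices as a < b < c < d < e < f < g < h. Listing each simplex with vertices in this order, K has dimension 3 with simplices:

  0-simplices (8): a, b, c, d, e, f, g, h
  1-simplices (13): af, ah, bc, bh, cd, ce, de, df, dh, ef, eg, eh, fh
  2-simplices (6): afh, cde, def, deh, dfh, efh
  3-simplices (1): defh

Hence C_0 ≅ Z^8, C_1 ≅ Z^13, C_2 ≅ Z^6, C_3 ≅ Z^1.

The boundary map ∂_1: C_1 → C_0 maps an edge to its endpoints' difference, ∂[p,q] = q − p. For instance
  ∂fh = h − f.
As a 8×13 matrix over Z this has rank 7, with invariant factors (1,1,1,1,1,1,1).

∂_2: C_2 → C_1 maps a triangle to the signed sum of its edges. For instance
  ∂def = ef − df + de,
  ∂efh = fh − eh + ef.
As a 13×6 matrix over Z this has rank 5, with invariant factors (1,1,1,1,1).

Boundary ∂_3: C_3 → C_2 sends each 3-simplex σ to the alternating sum Σ_i (−1)^i (σ with its i-th vertex removed). For instance
  ∂defh = efh − dfh + deh − def.
The resulting 6×1 matrix has rank 1, and its Smith normal form has invariant factors (1).

From H_k ≅ ker(∂_k) / im(∂_{k+1}) we obtain:

  H_0: rank C_0 − rank ∂_1 = 8 − 7 = 1, and the invariant factors of ∂_1 are all 1, so H_0 = Z.
  H_1: rank ker ∂_1 − rank ∂_2 = (13 − 7) − 5 = 1, and the invariant factors of ∂_2 are all 1, so H_1 = Z.
  H_2: rank ker ∂_2 − rank ∂_3 = (6 − 5) − 1 = 0, and the invariant factors of ∂_3 are all 1, so H_2 = 0.
  H_3: rank ker ∂_3 − rank ∂_4 = (1 − 1) − 0 = 0, and there is no ∂_4, so H_3 = 0.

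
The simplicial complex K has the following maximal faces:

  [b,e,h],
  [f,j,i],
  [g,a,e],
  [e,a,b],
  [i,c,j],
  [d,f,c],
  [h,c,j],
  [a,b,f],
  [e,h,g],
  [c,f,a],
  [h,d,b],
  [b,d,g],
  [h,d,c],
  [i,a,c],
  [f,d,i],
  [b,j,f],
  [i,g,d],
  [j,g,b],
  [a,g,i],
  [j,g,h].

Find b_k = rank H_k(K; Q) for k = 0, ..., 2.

b_0 = 1, b_1 = 1, b_2 = 0.

Take the total order a < b < c < d < e < f < g < h < i < j on the vertex set. Then K (dimension 2) consists of the simplices:

  0-simplices (10): a, b, c, d, e, f, g, h, i, j
  1-simplices (30): ab, ac, ae, af, ag, ai, bd, be, bf, bg, bh, bj, cd, cf, ch, ci, cj, df, dg, dh, di, eg, eh, fi, fj, gh, gi, gj, hj, ij
  2-simplices (20): abe, abf, acf, aci, aeg, agi, bdg, bdh, beh, bfj, bgj, cdf, cdh, chj, cij, dfi, dgi, egh, fij, ghj

giving chain groups C_0 ≅ Z^10, C_1 ≅ Z^30, C_2 ≅ Z^20.

Boundary ∂_1: C_1 → C_0 is given by ∂[p,q] = [q] − [p].
As a 10×30 matrix over Z this has rank 9, with invariant factors (1,1,1,1,1,1,1,1,1).

The boundary map ∂_2: C_2 → C_1 maps a triangle to the signed sum of its edges. For instance
  ∂egh = gh − eh + eg,
  ∂cdf = df − cf + cd.
This gives a 30×20 integer matrix of rank 20; reducing to Smith normal form yields diagonal entries (1,1,1,1,1,1,1,1,1,1,1,1,1,1,1,1,1,1,1,2).

Now H_k = ker ∂_k / im ∂_{k+1}, so:

  H_0: rank C_0 − rank ∂_1 = 10 − 9 = 1, and the invariant factors of ∂_1 are all 1, so H_0 = Z.
  H_1: rank ker ∂_1 − rank ∂_2 = (30 − 9) − 20 = 1, and ∂_2 has invariant factor 2 > 1, so H_1 = Z × Z/2.
  H_2: rank ker ∂_2 − rank ∂_3 = (20 − 20) − 0 = 0, and there is no ∂_3, so H_2 = 0.

(K is a triangulation of the Klein bottle.)

Hence the Betti numbers are b_0 = 1, b_1 = 1, b_2 = 0.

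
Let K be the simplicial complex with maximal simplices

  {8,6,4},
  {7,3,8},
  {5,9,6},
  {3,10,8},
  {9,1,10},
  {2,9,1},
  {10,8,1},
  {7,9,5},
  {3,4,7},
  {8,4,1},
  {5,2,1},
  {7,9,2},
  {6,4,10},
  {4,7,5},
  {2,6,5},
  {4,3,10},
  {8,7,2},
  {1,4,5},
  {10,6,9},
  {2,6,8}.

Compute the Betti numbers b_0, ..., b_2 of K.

We work with the vertex ordering 1 < 2 < 3 < 4 < 5 < 6 < 7 < 8 < 9 < 10. The simplices of K, each written with vertices in increasing order, are:

  0-simplices (10): [1], [2], [3], [4], [5], [6], [7], [8], [9], [10]
  1-simplices (30): (30 of them)
  2-simplices (20): (20 of them)

giving chain groups C_0 ≅ Z^10, C_1 ≅ Z^30, C_2 ≅ Z^20.

Boundary ∂_1: C_1 → C_0 sends each edge [p,q] (with p < q) to q − p. For instance
  ∂[1,2] = [2] − [1].
As a 10×30 matrix over Z this has rank 9, with invariant factors (1,1,1,1,1,1,1,1,1).

∂_2: C_2 → C_1 maps a triangle to the signed sum of its edges. For instance
  ∂[4,5,7] = [5,7] − [4,7] + [4,5],
  ∂[4,6,10] = [6,10] − [4,10] + [4,6].
As a 30×20 matrix over Z this has rank 20, with invariant factors (1,1,1,1,1,1,1,1,1,1,1,1,1,1,1,1,1,1,1,2).

From H_k ≅ ker(∂_k) / im(∂_{k+1}) we obtain:

  H_0: rank C_0 − rank ∂_1 = 10 − 9 = 1, and the invariant factors of ∂_1 are all 1, so H_0 = Z.
  H_1: rank ker ∂_1 − rank ∂_2 = (30 − 9) − 20 = 1, and ∂_2 has invariant factor 2 > 1, so H_1 = Z ⊕ Z/2Z.
  H_2: rank ker ∂_2 − rank ∂_3 = (20 − 20) − 0 = 0, and there is no ∂_3, so H_2 = 0.

As a check, the Euler characteristic is 10 − 30 + 20 = 0, which agrees with 1 − 1 + 0 = 0.
(K is a triangulation of the Klein bottle.)

Hence the Betti numbers are b_0 = 1, b_1 = 1, b_2 = 0.

b_0 = 1, b_1 = 1, b_2 = 0.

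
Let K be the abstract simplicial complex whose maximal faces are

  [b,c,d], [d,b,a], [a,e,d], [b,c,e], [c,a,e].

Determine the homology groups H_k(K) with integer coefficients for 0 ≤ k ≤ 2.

Order the vertices as a < b < c < d < e. Listing each simplex with vertices in this order, K has dimension 2 with simplices:

  0-simplices (5): a, b, c, d, e
  1-simplices (10): ab, ac, ad, ae, bc, bd, be, cd, ce, de
  2-simplices (5): abd, ace, ade, bcd, bce

so the chain groups are C_0 ≅ Z^5, C_1 ≅ Z^10, C_2 ≅ Z^5.

∂_1: C_1 → C_0 sends each edge [p,q] (with p < q) to q − p.
As a 5×10 matrix over Z this has rank 4, with invariant factors (1,1,1,1).

Boundary ∂_2: C_2 → C_1 maps a triangle to the signed sum of its edges. For instance
  ∂abd = bd − ad + ab,
  ∂bcd = cd − bd + bc.
This gives a 10×5 integer matrix of rank 5; reducing to Smith normal form yields diagonal entries (1,1,1,1,1).

Computing H_k = (kernel of ∂_k) / (image of ∂_{k+1}):

  H_0: rank C_0 − rank ∂_1 = 5 − 4 = 1, and the invariant factors of ∂_1 are all 1, so H_0 = Z.
  H_1: rank ker ∂_1 − rank ∂_2 = (10 − 4) − 5 = 1, and the invariant factors of ∂_2 are all 1, so H_1 = Z.
  H_2: rank ker ∂_2 − rank ∂_3 = (5 − 5) − 0 = 0, and there is no ∂_3, so H_2 = 0.

H_0 ≅ Z,  H_1 ≅ Z,  H_2 = 0.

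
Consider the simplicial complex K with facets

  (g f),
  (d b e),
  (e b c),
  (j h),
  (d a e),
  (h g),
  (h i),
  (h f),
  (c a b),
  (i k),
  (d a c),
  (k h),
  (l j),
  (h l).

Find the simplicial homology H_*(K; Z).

H_0 = Z^2,  H_1 = Z^4,  H_2 = 0.

Fix the vertex order a < b < c < d < e < f < g < h < i < j < k < l and write every simplex with vertices in increasing order. Then dim K = 2 and the simplices of K are:

  0-simplices (12): a, b, c, d, e, f, g, h, i, j, k, l
  1-simplices (19): ab, ac, ad, ae, bc, bd, be, cd, ce, de, fg, fh, gh, hi, hj, hk, hl, ik, jl
  2-simplices (5): abc, acd, ade, bce, bde

giving chain groups C_0 ≅ Z^12, C_1 ≅ Z^19, C_2 ≅ Z^5.

∂_1: C_1 → C_0 is given by ∂[p,q] = [q] − [p].
The 12×19 boundary matrix has rank 10 and Smith normal form diag(1,1,1,1,1,1,1,1,1,1).

Boundary ∂_2: C_2 → C_1 sends each 2-simplex [p,q,r] to [q,r] − [p,r] + [p,q]. For instance
  ∂acd = cd − ad + ac,
  ∂bde = de − be + bd.
The resulting 19×5 matrix has rank 5, and its Smith normal form has invariant factors (1,1,1,1,1).

Computing H_k = (kernel of ∂_k) / (image of ∂_{k+1}):

  H_0: rank C_0 − rank ∂_1 = 12 − 10 = 2, and the invariant factors of ∂_1 are all 1, so H_0 ≅ Z^2.
  H_1: rank ker ∂_1 − rank ∂_2 = (19 − 10) − 5 = 4, and the invariant factors of ∂_2 are all 1, so H_1 ≅ Z^4.
  H_2: rank ker ∂_2 − rank ∂_3 = (5 − 5) − 0 = 0, and there is no ∂_3, so H_2 ≅ 0.

(K is a triangulation of the disjoint union of a wedge of 3 circles and the Möbius band.)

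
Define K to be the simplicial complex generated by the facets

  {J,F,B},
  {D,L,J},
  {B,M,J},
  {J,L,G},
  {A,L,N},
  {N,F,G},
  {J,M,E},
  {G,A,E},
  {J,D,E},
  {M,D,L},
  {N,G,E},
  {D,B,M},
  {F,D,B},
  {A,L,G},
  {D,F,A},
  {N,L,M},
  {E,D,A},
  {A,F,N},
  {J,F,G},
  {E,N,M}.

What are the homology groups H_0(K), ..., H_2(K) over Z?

H_0 = Z,  H_1 = Z ⊕ Z/2Z,  H_2 = 0.

Take the total order A < B < D < E < F < G < J < L < M < N on the vertex set. Then K (dimension 2) consists of the simplices:

  0-simplices (10): A, B, D, E, F, G, J, L, M, N
  1-simplices (30): AD, AE, AF, AG, AL, AN, BD, BF, BJ, BM, DE, DF, DJ, DL, DM, EG, EJ, EM, EN, FG, FJ, FN, GJ, GL, GN, JL, JM, LM, LN, MN
  2-simplices (20): ADE, ADF, AEG, AFN, AGL, ALN, BDF, BDM, BFJ, BJM, DEJ, DJL, DLM, EGN, EJM, EMN, FGJ, FGN, GJL, LMN

Hence C_0 ≅ Z^10, C_1 ≅ Z^30, C_2 ≅ Z^20.

∂_1: C_1 → C_0 sends each edge [p,q] (with p < q) to q − p. For instance
  ∂AE = E − A.
The resulting 10×30 matrix has rank 9, and its Smith normal form has invariant factors (1,1,1,1,1,1,1,1,1).

∂_2: C_2 → C_1 sends each 2-simplex [p,q,r] to [q,r] − [p,r] + [p,q]. For instance
  ∂BFJ = FJ − BJ + BF,
  ∂AGL = GL − AL + AG.
This gives a 30×20 integer matrix of rank 20; reducing to Smith normal form yields diagonal entries (1,1,1,1,1,1,1,1,1,1,1,1,1,1,1,1,1,1,1,2).

Now H_k = ker ∂_k / im ∂_{k+1}, so:

  H_0: rank C_0 − rank ∂_1 = 10 − 9 = 1, and the invariant factors of ∂_1 are all 1, so H_0 = Z.
  H_1: rank ker ∂_1 − rank ∂_2 = (30 − 9) − 20 = 1, and ∂_2 has invariant factor 2 > 1, so H_1 = Z ⊕ Z/2Z.
  H_2: rank ker ∂_2 − rank ∂_3 = (20 − 20) − 0 = 0, and there is no ∂_3, so H_2 = 0.

As a check, the Euler characteristic is 10 − 30 + 20 = 0, which agrees with 1 − 1 + 0 = 0.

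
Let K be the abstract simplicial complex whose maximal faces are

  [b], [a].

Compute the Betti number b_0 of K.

Order the vertices as a < b. Listing each simplex with vertices in this order, K has dimension 0 with simplices:

  0-simplices (2): a, b

giving chain groups C_0 ≅ Z^2.

Computing H_k = (kernel of ∂_k) / (image of ∂_{k+1}):

  H_0: rank C_0 − rank ∂_1 = 2 − 0 = 2, and there is no ∂_1, so H_0 ≅ Z^2.

Hence the Betti numbers are b_0 = 2.

b_0 = 2.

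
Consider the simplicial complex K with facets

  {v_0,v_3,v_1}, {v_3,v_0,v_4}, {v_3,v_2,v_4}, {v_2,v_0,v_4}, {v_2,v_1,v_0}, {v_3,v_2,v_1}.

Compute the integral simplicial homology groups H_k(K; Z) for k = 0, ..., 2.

H_0 = Z,  H_1 = 0,  H_2 = Z.

Order the vertices as v_0 < v_1 < v_2 < v_3 < v_4. Listing each simplex with vertices in this order, K has dimension 2 with simplices:

  0-simplices (5): [v_0], [v_1], [v_2], [v_3], [v_4]
  1-simplices (9): [v_0,v_1], [v_0,v_2], [v_0,v_3], [v_0,v_4], [v_1,v_2], [v_1,v_3], [v_2,v_3], [v_2,v_4], [v_3,v_4]
  2-simplices (6): [v_0,v_1,v_2], [v_0,v_1,v_3], [v_0,v_2,v_4], [v_0,v_3,v_4], [v_1,v_2,v_3], [v_2,v_3,v_4]

so the chain groups are C_0 ≅ Z^5, C_1 ≅ Z^9, C_2 ≅ Z^6.

The boundary map ∂_1: C_1 → C_0 maps an edge to its endpoints' difference, ∂[p,q] = q − p. For instance
  ∂[v_3,v_4] = [v_4] − [v_3].
The 5×9 boundary matrix has rank 4 and Smith normal form diag(1,1,1,1).

The boundary map ∂_2: C_2 → C_1 sends each 2-simplex [p,q,r] to [q,r] − [p,r] + [p,q]. For instance
  ∂[v_0,v_3,v_4] = [v_3,v_4] − [v_0,v_4] + [v_0,v_3],
  ∂[v_0,v_2,v_4] = [v_2,v_4] − [v_0,v_4] + [v_0,v_2].
This gives a 9×6 integer matrix of rank 5; reducing to Smith normal form yields diagonal entries (1,1,1,1,1).

Now H_k = ker ∂_k / im ∂_{k+1}, so:

  H_0: rank C_0 − rank ∂_1 = 5 − 4 = 1, and the invariant factors of ∂_1 are all 1, so H_0 ≅ Z.
  H_1: rank ker ∂_1 − rank ∂_2 = (9 − 4) − 5 = 0, and the invariant factors of ∂_2 are all 1, so H_1 ≅ 0.
  H_2: rank ker ∂_2 − rank ∂_3 = (6 − 5) − 0 = 1, and there is no ∂_3, so H_2 ≅ Z.

As a check, the Euler characteristic is 5 − 9 + 6 = 2, which agrees with 1 − 0 + 1 = 2.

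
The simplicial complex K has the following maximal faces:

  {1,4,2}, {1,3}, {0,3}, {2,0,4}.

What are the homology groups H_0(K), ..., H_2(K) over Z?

H_0 = Z,  H_1 = Z,  H_2 = 0.

We work with the vertex ordering 0 < 1 < 2 < 3 < 4. The simplices of K, each written with vertices in increasing order, are:

  0-simplices (5): [0], [1], [2], [3], [4]
  1-simplices (7): [0,2], [0,3], [0,4], [1,2], [1,3], [1,4], [2,4]
  2-simplices (2): [0,2,4], [1,2,4]

so the chain groups are C_0 ≅ Z^5, C_1 ≅ Z^7, C_2 ≅ Z^2.

Boundary ∂_1: C_1 → C_0 is given by ∂[p,q] = [q] − [p]. For instance
  ∂[1,3] = [3] − [1].
The resulting 5×7 matrix has rank 4, and its Smith normal form has invariant factors (1,1,1,1).

Boundary ∂_2: C_2 → C_1 acts by ∂[p,q,r] = [q,r] − [p,r] + [p,q]. For instance
  ∂[1,2,4] = [2,4] − [1,4] + [1,2],
  ∂[0,2,4] = [2,4] − [0,4] + [0,2].
The 7×2 boundary matrix has rank 2 and Smith normal form diag(1,1).

From H_k ≅ ker(∂_k) / im(∂_{k+1}) we obtain:

  H_0: rank C_0 − rank ∂_1 = 5 − 4 = 1, and the invariant factors of ∂_1 are all 1, so H_0 = Z.
  H_1: rank ker ∂_1 − rank ∂_2 = (7 − 4) − 2 = 1, and the invariant factors of ∂_2 are all 1, so H_1 = Z.
  H_2: rank ker ∂_2 − rank ∂_3 = (2 − 2) − 0 = 0, and there is no ∂_3, so H_2 = 0.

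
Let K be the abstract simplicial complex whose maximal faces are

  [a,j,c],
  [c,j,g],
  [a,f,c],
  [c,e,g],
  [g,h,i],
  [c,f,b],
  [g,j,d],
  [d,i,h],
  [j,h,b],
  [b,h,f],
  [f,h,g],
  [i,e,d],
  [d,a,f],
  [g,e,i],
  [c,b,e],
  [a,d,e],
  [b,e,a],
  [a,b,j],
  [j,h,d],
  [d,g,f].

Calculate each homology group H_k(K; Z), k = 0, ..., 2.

Order the vertices as a < b < c < d < e < f < g < h < i < j. Listing each simplex with vertices in this order, K has dimension 2 with simplices:

  0-simplices (10): a, b, c, d, e, f, g, h, i, j
  1-simplices (30): ab, ac, ad, ae, af, aj, bc, be, bf, bh, bj, ce, cf, cg, cj, de, df, dg, dh, di, dj, eg, ei, fg, fh, gh, gi, gj, hi, hj
  2-simplices (20): abe, abj, acf, acj, ade, adf, bce, bcf, bfh, bhj, ceg, cgj, dei, dfg, dgj, dhi, dhj, egi, fgh, ghi

giving chain groups C_0 ≅ Z^10, C_1 ≅ Z^30, C_2 ≅ Z^20.

Boundary ∂_1: C_1 → C_0 maps an edge to its endpoints' difference, ∂[p,q] = q − p. For instance
  ∂fh = h − f.
This gives a 10×30 integer matrix of rank 9; reducing to Smith normal form yields diagonal entries (1,1,1,1,1,1,1,1,1).

Boundary ∂_2: C_2 → C_1 maps a triangle to the signed sum of its edges. For instance
  ∂acj = cj − aj + ac,
  ∂dhi = hi − di + dh.
This gives a 30×20 integer matrix of rank 20; reducing to Smith normal form yields diagonal entries (1,1,1,1,1,1,1,1,1,1,1,1,1,1,1,1,1,1,1,2).

Computing H_k = (kernel of ∂_k) / (image of ∂_{k+1}):

  H_0: rank C_0 − rank ∂_1 = 10 − 9 = 1, and the invariant factors of ∂_1 are all 1, so H_0 ≅ Z.
  H_1: rank ker ∂_1 − rank ∂_2 = (30 − 9) − 20 = 1, and ∂_2 has invariant factor 2 > 1, so H_1 ≅ Z ⊕ Z/2.
  H_2: rank ker ∂_2 − rank ∂_3 = (20 − 20) − 0 = 0, and there is no ∂_3, so H_2 ≅ 0.

As a check, the Euler characteristic is 10 − 30 + 20 = 0, which agrees with 1 − 1 + 0 = 0.

H_0 ≅ Z,  H_1 ≅ Z ⊕ Z/2,  H_2 = 0.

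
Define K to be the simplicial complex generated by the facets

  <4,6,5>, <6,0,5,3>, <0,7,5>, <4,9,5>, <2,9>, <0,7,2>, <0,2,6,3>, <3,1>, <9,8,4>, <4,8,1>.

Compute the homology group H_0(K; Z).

Order the vertices as 0 < 1 < 2 < 3 < 4 < 5 < 6 < 7 < 8 < 9. Listing each simplex with vertices in this order, K has dimension 3 with simplices:

  0-simplices (10): [0], [1], [2], [3], [4], [5], [6], [7], [8], [9]
  1-simplices (22): [0,2], [0,3], [0,5], [0,6], [0,7], [1,3], [1,4], [1,8], [2,3], [2,6], [2,7], [2,9], [3,5], [3,6], [4,5], [4,6], [4,8], [4,9], [5,6], [5,7], [5,9], [8,9]
  2-simplices (13): [0,2,3], [0,2,6], [0,2,7], [0,3,5], [0,3,6], [0,5,6], [0,5,7], [1,4,8], [2,3,6], [3,5,6], [4,5,6], [4,5,9], [4,8,9]
  3-simplices (2): [0,2,3,6], [0,3,5,6]

so the chain groups are C_0 ≅ Z^10, C_1 ≅ Z^22, C_2 ≅ Z^13, C_3 ≅ Z^2.

Boundary ∂_1: C_1 → C_0 maps an edge to its endpoints' difference, ∂[p,q] = q − p. For instance
  ∂[2,7] = [7] − [2].
The 10×22 boundary matrix has rank 9 and Smith normal form diag(1,1,1,1,1,1,1,1,1).

∂_2: C_2 → C_1 maps a triangle to the signed sum of its edges. For instance
  ∂[0,3,5] = [3,5] − [0,5] + [0,3],
  ∂[0,2,3] = [2,3] − [0,3] + [0,2].
As a 22×13 matrix over Z this has rank 11, with invariant factors (1,1,1,1,1,1,1,1,1,1,1).

The boundary map ∂_3: C_3 → C_2 sends each 3-simplex σ to the alternating sum Σ_i (−1)^i (σ with its i-th vertex removed). For instance
  ∂[0,2,3,6] = [2,3,6] − [0,3,6] + [0,2,6] − [0,2,3],
  ∂[0,3,5,6] = [3,5,6] − [0,5,6] + [0,3,6] − [0,3,5].
This gives a 13×2 integer matrix of rank 2; reducing to Smith normal form yields diagonal entries (1,1).

Reading off H_k = ker ∂_k / im ∂_{k+1}:

  H_0: rank C_0 − rank ∂_1 = 10 − 9 = 1, and the invariant factors of ∂_1 are all 1, so H_0 ≅ Z.

H_0 ≅ Z.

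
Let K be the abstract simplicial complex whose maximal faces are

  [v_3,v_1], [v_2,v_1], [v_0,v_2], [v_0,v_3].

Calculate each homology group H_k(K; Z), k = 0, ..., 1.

K has 4 vertices, 4 edges.
rank ∂_0 = 0, rank ∂_1 = 3 ⇒ b_0 = 4 − 0 − 3 = 1; all invariant factors of ∂_1 are 1 so no torsion. So H_0 = Z.
rank ∂_1 = 3, rank ∂_2 = 0 ⇒ b_1 = 4 − 3 − 0 = 1. So H_1 = Z.

H_0 ≅ Z,  H_1 ≅ Z.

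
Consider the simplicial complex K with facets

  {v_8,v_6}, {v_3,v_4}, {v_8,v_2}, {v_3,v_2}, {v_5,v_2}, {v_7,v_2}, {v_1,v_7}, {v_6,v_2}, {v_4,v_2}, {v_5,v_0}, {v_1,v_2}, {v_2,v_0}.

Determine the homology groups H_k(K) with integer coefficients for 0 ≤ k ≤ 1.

Take the total order v_0 < v_1 < v_2 < v_3 < v_4 < v_5 < v_6 < v_7 < v_8 on the vertex set. Then K (dimension 1) consists of the simplices:

  0-simplices (9): [v_0], [v_1], [v_2], [v_3], [v_4], [v_5], [v_6], [v_7], [v_8]
  1-simplices (12): [v_0,v_2], [v_0,v_5], [v_1,v_2], [v_1,v_7], [v_2,v_3], [v_2,v_4], [v_2,v_5], [v_2,v_6], [v_2,v_7], [v_2,v_8], [v_3,v_4], [v_6,v_8]

giving chain groups C_0 ≅ Z^9, C_1 ≅ Z^12.

∂_1: C_1 → C_0 is given by ∂[p,q] = [q] − [p].
As a 9×12 matrix over Z this has rank 8, with invariant factors (1,1,1,1,1,1,1,1).

Now H_k = ker ∂_k / im ∂_{k+1}, so:

  H_0: rank C_0 − rank ∂_1 = 9 − 8 = 1, and the invariant factors of ∂_1 are all 1, so H_0 = Z.
  H_1: rank ker ∂_1 − rank ∂_2 = (12 − 8) − 0 = 4, and there is no ∂_2, so H_1 = Z^4.

As a check, the Euler characteristic is 9 − 12 = -3, which agrees with 1 − 4 = -3.
(K is a triangulation of a wedge of 4 circles.)

H_0 = Z,  H_1 = Z^4.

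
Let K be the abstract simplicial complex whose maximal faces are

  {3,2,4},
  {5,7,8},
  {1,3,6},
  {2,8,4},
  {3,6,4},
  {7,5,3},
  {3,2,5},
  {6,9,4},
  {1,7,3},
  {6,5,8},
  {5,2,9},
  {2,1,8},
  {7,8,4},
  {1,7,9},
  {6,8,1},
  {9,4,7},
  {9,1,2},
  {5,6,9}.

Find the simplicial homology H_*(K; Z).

Order the vertices as 1 < 2 < 3 < 4 < 5 < 6 < 7 < 8 < 9. Listing each simplex with vertices in this order, K has dimension 2 with simplices:

  0-simplices (9): [1], [2], [3], [4], [5], [6], [7], [8], [9]
  1-simplices (27): (27 of them)
  2-simplices (18): [1,2,8], [1,2,9], [1,3,6], [1,3,7], [1,6,8], [1,7,9], [2,3,4], [2,3,5], [2,4,8], [2,5,9], [3,4,6], [3,5,7], [4,6,9], [4,7,8], [4,7,9], [5,6,8], [5,6,9], [5,7,8]

Hence C_0 ≅ Z^9, C_1 ≅ Z^27, C_2 ≅ Z^18.

∂_1: C_1 → C_0 sends each edge [p,q] (with p < q) to q − p.
The 9×27 boundary matrix has rank 8 and Smith normal form diag(1,1,1,1,1,1,1,1).

Boundary ∂_2: C_2 → C_1 maps a triangle to the signed sum of its edges. For instance
  ∂[2,4,8] = [4,8] − [2,8] + [2,4],
  ∂[5,6,9] = [6,9] − [5,9] + [5,6].
As a 27×18 matrix over Z this has rank 17, with invariant factors (1,1,1,1,1,1,1,1,1,1,1,1,1,1,1,1,1).

Now H_k = ker ∂_k / im ∂_{k+1}, so:

  H_0: rank C_0 − rank ∂_1 = 9 − 8 = 1, and the invariant factors of ∂_1 are all 1, so H_0 = Z.
  H_1: rank ker ∂_1 − rank ∂_2 = (27 − 8) − 17 = 2, and the invariant factors of ∂_2 are all 1, so H_1 = Z^2.
  H_2: rank ker ∂_2 − rank ∂_3 = (18 − 17) − 0 = 1, and there is no ∂_3, so H_2 = Z.

(K is a triangulation of the torus T^2.)

H_0 = Z,  H_1 = Z^2,  H_2 = Z.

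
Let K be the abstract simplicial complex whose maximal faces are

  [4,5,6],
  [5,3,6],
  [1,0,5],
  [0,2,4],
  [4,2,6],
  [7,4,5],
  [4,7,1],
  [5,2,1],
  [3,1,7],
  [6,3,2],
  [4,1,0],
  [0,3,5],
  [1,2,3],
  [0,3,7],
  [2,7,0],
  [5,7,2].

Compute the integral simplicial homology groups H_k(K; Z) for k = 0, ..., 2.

H_0 ≅ Z,  H_1 ≅ Z^2,  H_2 ≅ Z.

Take the total order 0 < 1 < 2 < 3 < 4 < 5 < 6 < 7 on the vertex set. Then K (dimension 2) consists of the simplices:

  0-simplices (8): [0], [1], [2], [3], [4], [5], [6], [7]
  1-simplices (24): (24 of them)
  2-simplices (16): [0,1,4], [0,1,5], [0,2,4], [0,2,7], [0,3,5], [0,3,7], [1,2,3], [1,2,5], [1,3,7], [1,4,7], [2,3,6], [2,4,6], [2,5,7], [3,5,6], [4,5,6], [4,5,7]

so the chain groups are C_0 ≅ Z^8, C_1 ≅ Z^24, C_2 ≅ Z^16.

The boundary map ∂_1: C_1 → C_0 sends each edge [p,q] (with p < q) to q − p. For instance
  ∂[1,2] = [2] − [1].
This gives a 8×24 integer matrix of rank 7; reducing to Smith normal form yields diagonal entries (1,1,1,1,1,1,1).

∂_2: C_2 → C_1 sends each 2-simplex [p,q,r] to [q,r] − [p,r] + [p,q]. For instance
  ∂[0,1,5] = [1,5] − [0,5] + [0,1],
  ∂[2,4,6] = [4,6] − [2,6] + [2,4].
The resulting 24×16 matrix has rank 15, and its Smith normal form has invariant factors (1,1,1,1,1,1,1,1,1,1,1,1,1,1,1).

Now H_k = ker ∂_k / im ∂_{k+1}, so:

  H_0: rank C_0 − rank ∂_1 = 8 − 7 = 1, and the invariant factors of ∂_1 are all 1, so H_0 = Z.
  H_1: rank ker ∂_1 − rank ∂_2 = (24 − 7) − 15 = 2, and the invariant factors of ∂_2 are all 1, so H_1 = Z^2.
  H_2: rank ker ∂_2 − rank ∂_3 = (16 − 15) − 0 = 1, and there is no ∂_3, so H_2 = Z.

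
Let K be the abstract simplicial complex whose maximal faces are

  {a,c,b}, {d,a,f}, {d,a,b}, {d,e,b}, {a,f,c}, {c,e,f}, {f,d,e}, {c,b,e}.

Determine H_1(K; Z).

H_1 = 0.

We work with the vertex ordering a < b < c < d < e < f. The simplices of K, each written with vertices in increasing order, are:

  0-simplices (6): a, b, c, d, e, f
  1-simplices (12): ab, ac, ad, af, bc, bd, be, ce, cf, de, df, ef
  2-simplices (8): abc, abd, acf, adf, bce, bde, cef, def

giving chain groups C_0 ≅ Z^6, C_1 ≅ Z^12, C_2 ≅ Z^8.

∂_1: C_1 → C_0 sends each edge [p,q] (with p < q) to q − p. For instance
  ∂bc = c − b.
As a 6×12 matrix over Z this has rank 5, with invariant factors (1,1,1,1,1).

∂_2: C_2 → C_1 acts by ∂[p,q,r] = [q,r] − [p,r] + [p,q]. For instance
  ∂abd = bd − ad + ab,
  ∂bce = ce − be + bc.
The 12×8 boundary matrix has rank 7 and Smith normal form diag(1,1,1,1,1,1,1).

Computing H_k = (kernel of ∂_k) / (image of ∂_{k+1}):

  H_1: rank ker ∂_1 − rank ∂_2 = (12 − 5) − 7 = 0, and the invariant factors of ∂_2 are all 1, so H_1 ≅ 0.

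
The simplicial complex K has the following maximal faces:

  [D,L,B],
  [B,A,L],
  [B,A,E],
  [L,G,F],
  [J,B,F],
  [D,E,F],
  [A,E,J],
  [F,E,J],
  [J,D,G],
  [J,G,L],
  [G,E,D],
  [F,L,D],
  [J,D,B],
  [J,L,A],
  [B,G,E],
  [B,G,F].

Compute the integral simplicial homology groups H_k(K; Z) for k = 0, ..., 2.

Fix the vertex order A < B < D < E < F < G < J < L and write every simplex with vertices in increasing order. Then dim K = 2 and the simplices of K are:

  0-simplices (8): A, B, D, E, F, G, J, L
  1-simplices (24): AB, AE, AJ, AL, BD, BE, BF, BG, BJ, BL, DE, DF, DG, DJ, DL, EF, EG, EJ, FG, FJ, FL, GJ, GL, JL
  2-simplices (16): ABE, ABL, AEJ, AJL, BDJ, BDL, BEG, BFG, BFJ, DEF, DEG, DFL, DGJ, EFJ, FGL, GJL

so the chain groups are C_0 ≅ Z^8, C_1 ≅ Z^24, C_2 ≅ Z^16.

The boundary map ∂_1: C_1 → C_0 is given by ∂[p,q] = [q] − [p]. For instance
  ∂BL = L − B.
The resulting 8×24 matrix has rank 7, and its Smith normal form has invariant factors (1,1,1,1,1,1,1).

The boundary map ∂_2: C_2 → C_1 maps a triangle to the signed sum of its edges. For instance
  ∂EFJ = FJ − EJ + EF,
  ∂ABE = BE − AE + AB.
The resulting 24×16 matrix has rank 15, and its Smith normal form has invariant factors (1,1,1,1,1,1,1,1,1,1,1,1,1,1,1).

From H_k ≅ ker(∂_k) / im(∂_{k+1}) we obtain:

  H_0: rank C_0 − rank ∂_1 = 8 − 7 = 1, and the invariant factors of ∂_1 are all 1, so H_0 = Z.
  H_1: rank ker ∂_1 − rank ∂_2 = (24 − 7) − 15 = 2, and the invariant factors of ∂_2 are all 1, so H_1 = Z^2.
  H_2: rank ker ∂_2 − rank ∂_3 = (16 − 15) − 0 = 1, and there is no ∂_3, so H_2 = Z.

H_0 = Z,  H_1 = Z^2,  H_2 = Z.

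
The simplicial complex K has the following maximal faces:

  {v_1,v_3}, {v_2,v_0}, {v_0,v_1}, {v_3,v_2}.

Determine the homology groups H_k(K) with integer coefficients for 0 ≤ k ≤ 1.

Fix the vertex order v_0 < v_1 < v_2 < v_3 and write every simplex with vertices in increasing order. Then dim K = 1 and the simplices of K are:

  0-simplices (4): [v_0], [v_1], [v_2], [v_3]
  1-simplices (4): [v_0,v_1], [v_0,v_2], [v_1,v_3], [v_2,v_3]

Hence C_0 ≅ Z^4, C_1 ≅ Z^4.

The boundary map ∂_1: C_1 → C_0 maps an edge to its endpoints' difference, ∂[p,q] = q − p. For instance
  ∂[v_1,v_3] = [v_3] − [v_1].
This gives a 4×4 integer matrix of rank 3; reducing to Smith normal form yields diagonal entries (1,1,1).

Computing H_k = (kernel of ∂_k) / (image of ∂_{k+1}):

  H_0: rank C_0 − rank ∂_1 = 4 − 3 = 1, and the invariant factors of ∂_1 are all 1, so H_0 ≅ Z.
  H_1: rank ker ∂_1 − rank ∂_2 = (4 − 3) − 0 = 1, and there is no ∂_2, so H_1 ≅ Z.

H_0 = Z,  H_1 = Z.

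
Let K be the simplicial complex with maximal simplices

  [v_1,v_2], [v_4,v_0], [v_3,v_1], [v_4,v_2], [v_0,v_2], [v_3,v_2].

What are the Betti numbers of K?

Order the vertices as v_0 < v_1 < v_2 < v_3 < v_4. Listing each simplex with vertices in this order, K has dimension 1 with simplices:

  0-simplices (5): [v_0], [v_1], [v_2], [v_3], [v_4]
  1-simplices (6): [v_0,v_2], [v_0,v_4], [v_1,v_2], [v_1,v_3], [v_2,v_3], [v_2,v_4]

giving chain groups C_0 ≅ Z^5, C_1 ≅ Z^6.

The boundary map ∂_1: C_1 → C_0 maps an edge to its endpoints' difference, ∂[p,q] = q − p.
The resulting 5×6 matrix has rank 4, and its Smith normal form has invariant factors (1,1,1,1).

From H_k ≅ ker(∂_k) / im(∂_{k+1}) we obtain:

  H_0: rank C_0 − rank ∂_1 = 5 − 4 = 1, and the invariant factors of ∂_1 are all 1, so H_0 ≅ Z.
  H_1: rank ker ∂_1 − rank ∂_2 = (6 − 4) − 0 = 2, and there is no ∂_2, so H_1 ≅ Z^2.

Hence the Betti numbers are b_0 = 1, b_1 = 2.

b_0 = 1, b_1 = 2.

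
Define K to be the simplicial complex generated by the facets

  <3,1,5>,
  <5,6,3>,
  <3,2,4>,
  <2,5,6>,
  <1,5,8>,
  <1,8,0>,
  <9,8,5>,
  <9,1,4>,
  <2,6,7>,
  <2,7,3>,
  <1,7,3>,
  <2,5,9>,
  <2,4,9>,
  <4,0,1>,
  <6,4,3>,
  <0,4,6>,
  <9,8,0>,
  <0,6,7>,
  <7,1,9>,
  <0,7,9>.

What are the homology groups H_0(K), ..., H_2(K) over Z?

H_0 = Z,  H_1 = Z ⊕ Z/2Z,  H_2 = 0.

Order the vertices as 0 < 1 < 2 < 3 < 4 < 5 < 6 < 7 < 8 < 9. Listing each simplex with vertices in this order, K has dimension 2 with simplices:

  0-simplices (10): [0], [1], [2], [3], [4], [5], [6], [7], [8], [9]
  1-simplices (30): (30 of them)
  2-simplices (20): (20 of them)

Hence C_0 ≅ Z^10, C_1 ≅ Z^30, C_2 ≅ Z^20.

The boundary map ∂_1: C_1 → C_0 maps an edge to its endpoints' difference, ∂[p,q] = q − p. For instance
  ∂[1,9] = [9] − [1].
The resulting 10×30 matrix has rank 9, and its Smith normal form has invariant factors (1,1,1,1,1,1,1,1,1).

The boundary map ∂_2: C_2 → C_1 maps a triangle to the signed sum of its edges. For instance
  ∂[3,4,6] = [4,6] − [3,6] + [3,4],
  ∂[2,3,4] = [3,4] − [2,4] + [2,3].
The resulting 30×20 matrix has rank 20, and its Smith normal form has invariant factors (1,1,1,1,1,1,1,1,1,1,1,1,1,1,1,1,1,1,1,2).

Computing H_k = (kernel of ∂_k) / (image of ∂_{k+1}):

  H_0: rank C_0 − rank ∂_1 = 10 − 9 = 1, and the invariant factors of ∂_1 are all 1, so H_0 ≅ Z.
  H_1: rank ker ∂_1 − rank ∂_2 = (30 − 9) − 20 = 1, and ∂_2 has invariant factor 2 > 1, so H_1 ≅ Z ⊕ Z/2Z.
  H_2: rank ker ∂_2 − rank ∂_3 = (20 − 20) − 0 = 0, and there is no ∂_3, so H_2 ≅ 0.

As a check, the Euler characteristic is 10 − 30 + 20 = 0, which agrees with 1 − 1 + 0 = 0.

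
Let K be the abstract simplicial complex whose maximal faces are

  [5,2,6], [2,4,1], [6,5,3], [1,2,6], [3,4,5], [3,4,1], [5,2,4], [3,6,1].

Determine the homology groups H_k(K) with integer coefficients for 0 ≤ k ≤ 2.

Take the total order 1 < 2 < 3 < 4 < 5 < 6 on the vertex set. Then K (dimension 2) consists of the simplices:

  0-simplices (6): [1], [2], [3], [4], [5], [6]
  1-simplices (12): [1,2], [1,3], [1,4], [1,6], [2,4], [2,5], [2,6], [3,4], [3,5], [3,6], [4,5], [5,6]
  2-simplices (8): [1,2,4], [1,2,6], [1,3,4], [1,3,6], [2,4,5], [2,5,6], [3,4,5], [3,5,6]

so the chain groups are C_0 ≅ Z^6, C_1 ≅ Z^12, C_2 ≅ Z^8.

The boundary map ∂_1: C_1 → C_0 is given by ∂[p,q] = [q] − [p]. For instance
  ∂[3,4] = [4] − [3].
The 6×12 boundary matrix has rank 5 and Smith normal form diag(1,1,1,1,1).

Boundary ∂_2: C_2 → C_1 sends each 2-simplex [p,q,r] to [q,r] − [p,r] + [p,q]. For instance
  ∂[3,5,6] = [5,6] − [3,6] + [3,5],
  ∂[1,3,6] = [3,6] − [1,6] + [1,3].
This gives a 12×8 integer matrix of rank 7; reducing to Smith normal form yields diagonal entries (1,1,1,1,1,1,1).

From H_k ≅ ker(∂_k) / im(∂_{k+1}) we obtain:

  H_0: rank C_0 − rank ∂_1 = 6 − 5 = 1, and the invariant factors of ∂_1 are all 1, so H_0 = Z.
  H_1: rank ker ∂_1 − rank ∂_2 = (12 − 5) − 7 = 0, and the invariant factors of ∂_2 are all 1, so H_1 = 0.
  H_2: rank ker ∂_2 − rank ∂_3 = (8 − 7) − 0 = 1, and there is no ∂_3, so H_2 = Z.

(K is a triangulation of the 2-sphere S^2.)

H_0 = Z,  H_1 = 0,  H_2 = Z.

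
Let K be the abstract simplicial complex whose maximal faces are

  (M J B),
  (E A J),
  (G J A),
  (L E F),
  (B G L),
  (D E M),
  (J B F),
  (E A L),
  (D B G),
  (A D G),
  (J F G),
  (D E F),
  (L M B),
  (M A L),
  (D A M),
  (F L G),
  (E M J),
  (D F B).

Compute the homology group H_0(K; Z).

We work with the vertex ordering A < B < D < E < F < G < J < L < M. The simplices of K, each written with vertices in increasing order, are:

  0-simplices (9): A, B, D, E, F, G, J, L, M
  1-simplices (27): AD, AE, AG, AJ, AL, AM, BD, BF, BG, BJ, BL, BM, DE, DF, DG, DM, EF, EJ, EL, EM, FG, FJ, FL, GJ, GL, JM, LM
  2-simplices (18): ADG, ADM, AEJ, AEL, AGJ, ALM, BDF, BDG, BFJ, BGL, BJM, BLM, DEF, DEM, EFL, EJM, FGJ, FGL

giving chain groups C_0 ≅ Z^9, C_1 ≅ Z^27, C_2 ≅ Z^18.

Boundary ∂_1: C_1 → C_0 sends each edge [p,q] (with p < q) to q − p.
As a 9×27 matrix over Z this has rank 8, with invariant factors (1,1,1,1,1,1,1,1).

∂_2: C_2 → C_1 acts by ∂[p,q,r] = [q,r] − [p,r] + [p,q]. For instance
  ∂EJM = JM − EM + EJ,
  ∂BJM = JM − BM + BJ.
As a 27×18 matrix over Z this has rank 18, with invariant factors (1,1,1,1,1,1,1,1,1,1,1,1,1,1,1,1,1,2).

Now H_k = ker ∂_k / im ∂_{k+1}, so:

  H_0: rank C_0 − rank ∂_1 = 9 − 8 = 1, and the invariant factors of ∂_1 are all 1, so H_0 ≅ Z.

(K is a triangulation of the Klein bottle.)

H_0 ≅ Z.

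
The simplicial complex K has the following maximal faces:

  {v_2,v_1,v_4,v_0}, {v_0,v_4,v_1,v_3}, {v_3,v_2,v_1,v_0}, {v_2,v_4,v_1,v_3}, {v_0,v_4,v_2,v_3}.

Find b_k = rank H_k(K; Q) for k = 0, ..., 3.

b_0 = 1, b_1 = 0, b_2 = 0, b_3 = 1.

Order the vertices as v_0 < v_1 < v_2 < v_3 < v_4. Listing each simplex with vertices in this order, K has dimension 3 with simplices:

  0-simplices (5): [v_0], [v_1], [v_2], [v_3], [v_4]
  1-simplices (10): [v_0,v_1], [v_0,v_2], [v_0,v_3], [v_0,v_4], [v_1,v_2], [v_1,v_3], [v_1,v_4], [v_2,v_3], [v_2,v_4], [v_3,v_4]
  2-simplices (10): [v_0,v_1,v_2], [v_0,v_1,v_3], [v_0,v_1,v_4], [v_0,v_2,v_3], [v_0,v_2,v_4], [v_0,v_3,v_4], [v_1,v_2,v_3], [v_1,v_2,v_4], [v_1,v_3,v_4], [v_2,v_3,v_4]
  3-simplices (5): [v_0,v_1,v_2,v_3], [v_0,v_1,v_2,v_4], [v_0,v_1,v_3,v_4], [v_0,v_2,v_3,v_4], [v_1,v_2,v_3,v_4]

giving chain groups C_0 ≅ Z^5, C_1 ≅ Z^10, C_2 ≅ Z^10, C_3 ≅ Z^5.

∂_1: C_1 → C_0 is given by ∂[p,q] = [q] − [p].
The resulting 5×10 matrix has rank 4, and its Smith normal form has invariant factors (1,1,1,1).

Boundary ∂_2: C_2 → C_1 maps a triangle to the signed sum of its edges. For instance
  ∂[v_0,v_1,v_4] = [v_1,v_4] − [v_0,v_4] + [v_0,v_1],
  ∂[v_1,v_2,v_4] = [v_2,v_4] − [v_1,v_4] + [v_1,v_2].
As a 10×10 matrix over Z this has rank 6, with invariant factors (1,1,1,1,1,1).

Boundary ∂_3: C_3 → C_2 sends each 3-simplex σ to the alternating sum Σ_i (−1)^i (σ with its i-th vertex removed). For instance
  ∂[v_0,v_1,v_2,v_4] = [v_1,v_2,v_4] − [v_0,v_2,v_4] + [v_0,v_1,v_4] − [v_0,v_1,v_2],
  ∂[v_0,v_1,v_2,v_3] = [v_1,v_2,v_3] − [v_0,v_2,v_3] + [v_0,v_1,v_3] − [v_0,v_1,v_2].
The resulting 10×5 matrix has rank 4, and its Smith normal form has invariant factors (1,1,1,1).

Now H_k = ker ∂_k / im ∂_{k+1}, so:

  H_0: rank C_0 − rank ∂_1 = 5 − 4 = 1, and the invariant factors of ∂_1 are all 1, so H_0 = Z.
  H_1: rank ker ∂_1 − rank ∂_2 = (10 − 4) − 6 = 0, and the invariant factors of ∂_2 are all 1, so H_1 = 0.
  H_2: rank ker ∂_2 − rank ∂_3 = (10 − 6) − 4 = 0, and the invariant factors of ∂_3 are all 1, so H_2 = 0.
  H_3: rank ker ∂_3 − rank ∂_4 = (5 − 4) − 0 = 1, and there is no ∂_4, so H_3 = Z.

Hence the Betti numbers are b_0 = 1, b_1 = 0, b_2 = 0, b_3 = 1.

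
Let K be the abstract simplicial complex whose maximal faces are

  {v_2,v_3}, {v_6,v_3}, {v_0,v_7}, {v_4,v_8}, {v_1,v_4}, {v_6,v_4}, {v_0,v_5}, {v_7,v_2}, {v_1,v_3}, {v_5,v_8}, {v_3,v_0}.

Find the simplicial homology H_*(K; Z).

H_0 ≅ Z,  H_1 ≅ Z^3.

K has 9 vertices, 11 edges.
rank ∂_0 = 0, rank ∂_1 = 8 ⇒ b_0 = 9 − 0 − 8 = 1; all invariant factors of ∂_1 are 1 so no torsion. So H_0 ≅ Z.
rank ∂_1 = 8, rank ∂_2 = 0 ⇒ b_1 = 11 − 8 − 0 = 3. So H_1 ≅ Z^3.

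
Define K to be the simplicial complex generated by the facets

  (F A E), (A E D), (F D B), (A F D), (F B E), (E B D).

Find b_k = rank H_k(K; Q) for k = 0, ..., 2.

b_0 = 1, b_1 = 0, b_2 = 1.

We work with the vertex ordering A < B < D < E < F. The simplices of K, each written with vertices in increasing order, are:

  0-simplices (5): A, B, D, E, F
  1-simplices (9): AD, AE, AF, BD, BE, BF, DE, DF, EF
  2-simplices (6): ADE, ADF, AEF, BDE, BDF, BEF

so the chain groups are C_0 ≅ Z^5, C_1 ≅ Z^9, C_2 ≅ Z^6.

Boundary ∂_1: C_1 → C_0 maps an edge to its endpoints' difference, ∂[p,q] = q − p.
As a 5×9 matrix over Z this has rank 4, with invariant factors (1,1,1,1).

∂_2: C_2 → C_1 acts by ∂[p,q,r] = [q,r] − [p,r] + [p,q]. For instance
  ∂AEF = EF − AF + AE,
  ∂BDF = DF − BF + BD.
The resulting 9×6 matrix has rank 5, and its Smith normal form has invariant factors (1,1,1,1,1).

From H_k ≅ ker(∂_k) / im(∂_{k+1}) we obtain:

  H_0: rank C_0 − rank ∂_1 = 5 − 4 = 1, and the invariant factors of ∂_1 are all 1, so H_0 = Z.
  H_1: rank ker ∂_1 − rank ∂_2 = (9 − 4) − 5 = 0, and the invariant factors of ∂_2 are all 1, so H_1 = 0.
  H_2: rank ker ∂_2 − rank ∂_3 = (6 − 5) − 0 = 1, and there is no ∂_3, so H_2 = Z.

(K is a triangulation of the 2-sphere S^2.)

Hence the Betti numbers are b_0 = 1, b_1 = 0, b_2 = 1.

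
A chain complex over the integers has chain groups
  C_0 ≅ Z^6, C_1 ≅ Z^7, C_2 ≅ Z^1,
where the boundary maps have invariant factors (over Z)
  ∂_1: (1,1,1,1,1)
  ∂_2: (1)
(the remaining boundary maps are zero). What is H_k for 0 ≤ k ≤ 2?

H_0: b_0 = 6 − 0 − 5 = 1; torsion from ∂_1 factors > 1: none. So H_0 ≅ Z.
H_1: b_1 = 7 − 5 − 1 = 1; torsion from ∂_2 factors > 1: none. So H_1 ≅ Z.
H_2: b_2 = 1 − 1 − 0 = 0; torsion from ∂_3 factors > 1: none. So H_2 ≅ 0.

H_0 ≅ Z,  H_1 ≅ Z,  H_2 = 0.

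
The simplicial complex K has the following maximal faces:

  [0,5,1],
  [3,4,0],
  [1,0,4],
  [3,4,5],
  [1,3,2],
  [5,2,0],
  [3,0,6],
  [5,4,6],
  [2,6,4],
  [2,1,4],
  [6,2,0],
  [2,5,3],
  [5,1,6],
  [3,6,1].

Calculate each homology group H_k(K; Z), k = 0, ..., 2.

H_0 = Z,  H_1 = Z^2,  H_2 = Z.

Order the vertices as 0 < 1 < 2 < 3 < 4 < 5 < 6. Listing each simplex with vertices in this order, K has dimension 2 with simplices:

  0-simplices (7): [0], [1], [2], [3], [4], [5], [6]
  1-simplices (21): [0,1], [0,2], [0,3], [0,4], [0,5], [0,6], [1,2], [1,3], [1,4], [1,5], [1,6], [2,3], [2,4], [2,5], [2,6], [3,4], [3,5], [3,6], [4,5], [4,6], [5,6]
  2-simplices (14): [0,1,4], [0,1,5], [0,2,5], [0,2,6], [0,3,4], [0,3,6], [1,2,3], [1,2,4], [1,3,6], [1,5,6], [2,3,5], [2,4,6], [3,4,5], [4,5,6]

Hence C_0 ≅ Z^7, C_1 ≅ Z^21, C_2 ≅ Z^14.

Boundary ∂_1: C_1 → C_0 maps an edge to its endpoints' difference, ∂[p,q] = q − p. For instance
  ∂[4,6] = [6] − [4].
As a 7×21 matrix over Z this has rank 6, with invariant factors (1,1,1,1,1,1).

Boundary ∂_2: C_2 → C_1 maps a triangle to the signed sum of its edges. For instance
  ∂[1,5,6] = [5,6] − [1,6] + [1,5],
  ∂[4,5,6] = [5,6] − [4,6] + [4,5].
The 21×14 boundary matrix has rank 13 and Smith normal form diag(1,1,1,1,1,1,1,1,1,1,1,1,1).

Reading off H_k = ker ∂_k / im ∂_{k+1}:

  H_0: rank C_0 − rank ∂_1 = 7 − 6 = 1, and the invariant factors of ∂_1 are all 1, so H_0 = Z.
  H_1: rank ker ∂_1 − rank ∂_2 = (21 − 6) − 13 = 2, and the invariant factors of ∂_2 are all 1, so H_1 = Z^2.
  H_2: rank ker ∂_2 − rank ∂_3 = (14 − 13) − 0 = 1, and there is no ∂_3, so H_2 = Z.

As a check, the Euler characteristic is 7 − 21 + 14 = 0, which agrees with 1 − 2 + 1 = 0.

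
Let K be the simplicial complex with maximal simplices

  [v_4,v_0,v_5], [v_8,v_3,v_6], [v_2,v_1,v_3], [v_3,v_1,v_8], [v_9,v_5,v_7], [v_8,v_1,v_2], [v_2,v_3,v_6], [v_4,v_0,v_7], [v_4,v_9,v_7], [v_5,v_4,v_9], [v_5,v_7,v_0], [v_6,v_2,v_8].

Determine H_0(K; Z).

We work with the vertex ordering v_0 < v_1 < v_2 < v_3 < v_4 < v_5 < v_6 < v_7 < v_8 < v_9. The simplices of K, each written with vertices in increasing order, are:

  0-simplices (10): [v_0], [v_1], [v_2], [v_3], [v_4], [v_5], [v_6], [v_7], [v_8], [v_9]
  1-simplices (18): (18 of them)
  2-simplices (12): (12 of them)

so the chain groups are C_0 ≅ Z^10, C_1 ≅ Z^18, C_2 ≅ Z^12.

Boundary ∂_1: C_1 → C_0 sends each edge [p,q] (with p < q) to q − p.
The resulting 10×18 matrix has rank 8, and its Smith normal form has invariant factors (1,1,1,1,1,1,1,1).

Boundary ∂_2: C_2 → C_1 acts by ∂[p,q,r] = [q,r] − [p,r] + [p,q]. For instance
  ∂[v_2,v_6,v_8] = [v_6,v_8] − [v_2,v_8] + [v_2,v_6],
  ∂[v_4,v_5,v_9] = [v_5,v_9] − [v_4,v_9] + [v_4,v_5].
The 18×12 boundary matrix has rank 10 and Smith normal form diag(1,1,1,1,1,1,1,1,1,1).

From H_k ≅ ker(∂_k) / im(∂_{k+1}) we obtain:

  H_0: rank C_0 − rank ∂_1 = 10 − 8 = 2, and the invariant factors of ∂_1 are all 1, so H_0 = Z^2.

(K is a triangulation of the disjoint union of the 2-sphere S^2 and the 2-sphere S^2.)

H_0 ≅ Z^2.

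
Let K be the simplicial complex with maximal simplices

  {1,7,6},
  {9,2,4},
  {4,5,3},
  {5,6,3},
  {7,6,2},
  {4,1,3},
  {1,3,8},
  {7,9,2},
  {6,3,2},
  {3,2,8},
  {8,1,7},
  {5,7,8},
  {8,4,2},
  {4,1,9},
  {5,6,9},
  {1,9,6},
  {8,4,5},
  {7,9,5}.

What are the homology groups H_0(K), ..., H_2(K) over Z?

H_0 ≅ Z,  H_1 ≅ Z ⊕ Z/2,  H_2 = 0.

Take the total order 1 < 2 < 3 < 4 < 5 < 6 < 7 < 8 < 9 on the vertex set. Then K (dimension 2) consists of the simplices:

  0-simplices (9): [1], [2], [3], [4], [5], [6], [7], [8], [9]
  1-simplices (27): (27 of them)
  2-simplices (18): [1,3,4], [1,3,8], [1,4,9], [1,6,7], [1,6,9], [1,7,8], [2,3,6], [2,3,8], [2,4,8], [2,4,9], [2,6,7], [2,7,9], [3,4,5], [3,5,6], [4,5,8], [5,6,9], [5,7,8], [5,7,9]

so the chain groups are C_0 ≅ Z^9, C_1 ≅ Z^27, C_2 ≅ Z^18.

The boundary map ∂_1: C_1 → C_0 maps an edge to its endpoints' difference, ∂[p,q] = q − p. For instance
  ∂[2,4] = [4] − [2].
The resulting 9×27 matrix has rank 8, and its Smith normal form has invariant factors (1,1,1,1,1,1,1,1).

Boundary ∂_2: C_2 → C_1 maps a triangle to the signed sum of its edges. For instance
  ∂[2,4,9] = [4,9] − [2,9] + [2,4],
  ∂[1,6,7] = [6,7] − [1,7] + [1,6].
As a 27×18 matrix over Z this has rank 18, with invariant factors (1,1,1,1,1,1,1,1,1,1,1,1,1,1,1,1,1,2).

Now H_k = ker ∂_k / im ∂_{k+1}, so:

  H_0: rank C_0 − rank ∂_1 = 9 − 8 = 1, and the invariant factors of ∂_1 are all 1, so H_0 = Z.
  H_1: rank ker ∂_1 − rank ∂_2 = (27 − 8) − 18 = 1, and ∂_2 has invariant factor 2 > 1, so H_1 = Z ⊕ Z/2.
  H_2: rank ker ∂_2 − rank ∂_3 = (18 − 18) − 0 = 0, and there is no ∂_3, so H_2 = 0.

As a check, the Euler characteristic is 9 − 27 + 18 = 0, which agrees with 1 − 1 + 0 = 0.
(K is a triangulation of the Klein bottle.)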